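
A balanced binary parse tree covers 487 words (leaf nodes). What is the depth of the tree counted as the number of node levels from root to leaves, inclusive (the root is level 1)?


In a balanced binary tree with n leaves the deepest leaf is ceil(log2(n)) edges below the root,
so counting node levels inclusive of root and leaves gives ceil(log2(n)) + 1 levels.
log2(487) = 8.9278
ceil(8.9278) = 9
levels = 9 + 1 = 10

10


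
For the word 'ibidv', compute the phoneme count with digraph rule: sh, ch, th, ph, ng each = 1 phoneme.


Parsing 'ibidv' greedily, digraphs first:
  'i' -> vowel phoneme (phonemes so far: 1)
  'b' -> consonant phoneme (phonemes so far: 2)
  'i' -> vowel phoneme (phonemes so far: 3)
  'd' -> consonant phoneme (phonemes so far: 4)
  'v' -> consonant phoneme (phonemes so far: 5)
Total phonemes: 5

5


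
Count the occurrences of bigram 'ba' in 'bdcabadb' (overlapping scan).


Scanning 'bdcabadb' for bigram 'ba':
  Position 0: 'bd' -> no
  Position 1: 'dc' -> no
  Position 2: 'ca' -> no
  Position 3: 'ab' -> no
  Position 4: 'ba' -> MATCH
  Position 5: 'ad' -> no
  Position 6: 'db' -> no
Total matches: 1

1


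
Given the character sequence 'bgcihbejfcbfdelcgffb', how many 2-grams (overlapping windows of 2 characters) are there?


String 'bgcihbejfcbfdelcgffb' has length L = 20.
Number of overlapping n-grams = L - n + 1
Substituting: 20 - 2 + 1 = 19

19


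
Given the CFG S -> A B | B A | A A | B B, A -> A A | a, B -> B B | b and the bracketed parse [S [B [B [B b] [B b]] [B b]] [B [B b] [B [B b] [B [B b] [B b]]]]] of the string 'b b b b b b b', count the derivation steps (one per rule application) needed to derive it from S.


Every bracketed nonterminal node [X ...] in the tree is produced by exactly one rule application.
Reading the tree off as a leftmost derivation:
  Step 1: S  =>  B B   (applied S -> B B)
  Step 2: B B  =>  B B B   (applied B -> B B)
  Step 3: B B B  =>  B B B B   (applied B -> B B)
  Step 4: B B B B  =>  b B B B   (applied B -> b)
  Step 5: b B B B  =>  b b B B   (applied B -> b)
  Step 6: b b B B  =>  b b b B   (applied B -> b)
  Step 7: b b b B  =>  b b b B B   (applied B -> B B)
  Step 8: b b b B B  =>  b b b b B   (applied B -> b)
  Step 9: b b b b B  =>  b b b b B B   (applied B -> B B)
  Step 10: b b b b B B  =>  b b b b b B   (applied B -> b)
  Step 11: b b b b b B  =>  b b b b b B B   (applied B -> B B)
  Step 12: b b b b b B B  =>  b b b b b b B   (applied B -> b)
  Step 13: b b b b b b B  =>  b b b b b b b   (applied B -> b)
Final yield: b b b b b b b
Total rewrite steps: 13

13


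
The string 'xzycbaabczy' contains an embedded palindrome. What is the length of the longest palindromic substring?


Scanning 'xzycbaabczy' for palindromic substrings.
Substring at positions 3-8: 'cbaabc'.
Check: reverse('cbaabc') = 'cbaabc' -> palindrome confirmed.
Neighbouring characters ('y' / 'z') break symmetry, so it cannot extend further.
No longer palindromic substring exists; longest length = 6

6


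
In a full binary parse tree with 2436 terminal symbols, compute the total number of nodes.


Leaf nodes (terminals): 2436
Internal nodes = n - 1 = 2436 - 1 = 2435
Total = leaves + internal = 2436 + 2435 = 4871

4871


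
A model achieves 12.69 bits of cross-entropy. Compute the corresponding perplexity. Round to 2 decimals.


Perplexity formula: PP = 2^H
H = 12.69
PP = 2^12.69
Decompose: 2^12.69 = 2^12 * 2^0.69
2^12 = 4096, 2^0.69 ~ 1.6132835
PP ~ 4096 * 1.6132835 = 6608.0092160
Rounded to 2 decimals: 6608.01

6608.01


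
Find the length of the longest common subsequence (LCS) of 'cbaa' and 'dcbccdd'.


DP table for LCS of 'cbaa' and 'dcbccdd':
       d  c  b  c  c  d  d
    0  0  0  0  0  0  0  0
  c 0  0  1  1  1  1  1  1
  b 0  0  1  2  2  2  2  2
  a 0  0  1  2  2  2  2  2
  a 0  0  1  2  2  2  2  2
LCS: 'cb'
LCS length = 2

2


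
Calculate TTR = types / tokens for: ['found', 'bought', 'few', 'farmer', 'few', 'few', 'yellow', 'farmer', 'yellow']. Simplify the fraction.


Tokens: 9
Unique types: ('bought', 'farmer', 'few', 'found', 'yellow') = 5
TTR = 5/9
Already in lowest terms.

5/9


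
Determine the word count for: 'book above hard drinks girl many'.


Counting words by splitting on spaces:
  Word 1: 'book'
  Word 2: 'above'
  Word 3: 'hard'
  Word 4: 'drinks'
  Word 5: 'girl'
  Word 6: 'many'
Total words: 6

6


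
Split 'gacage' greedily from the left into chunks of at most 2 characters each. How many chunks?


'gacage' has 6 characters.
Chunking with max size 2:
  Chunk 1: 'ga' (positions 0-1)
  Chunk 2: 'ca' (positions 2-3)
  Chunk 3: 'ge' (positions 4-5)
Total chunks: ceil(6 / 2) = 3

3


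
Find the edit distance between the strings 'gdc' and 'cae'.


Building DP table for s1='gdc' (len 3) and s2='cae' (len 3):
       c  a  e
    0  1  2  3
  g 1  1  2  3
  d 2  2  2  3
  c 3  2  3  3
Edit distance = dp[3][3] = 3

3


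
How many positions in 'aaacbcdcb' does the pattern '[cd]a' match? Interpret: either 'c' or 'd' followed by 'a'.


Pattern: [cd]a means either 'c' or 'd' followed by 'a'.
Scanning 'aaacbcdcb' position-by-position:
  Pos 0: window 'aa' -> no
  Pos 1: window 'aa' -> no
  Pos 2: window 'ac' -> no
  Pos 3: window 'cb' -> no
  Pos 4: window 'bc' -> no
  Pos 5: window 'cd' -> no
  Pos 6: window 'dc' -> no
  Pos 7: window 'cb' -> no
  Pos 8: window 'b' -> no
Total matches: 0

0


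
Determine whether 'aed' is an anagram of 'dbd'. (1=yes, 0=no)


Sort characters of 'aed': 'ade'
Sort characters of 'dbd': 'bdd'
Sorted forms differ -> they are NOT anagrams
Result: 0

0


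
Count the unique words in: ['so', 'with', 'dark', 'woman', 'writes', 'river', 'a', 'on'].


Listing all tokens and tracking unique types:
  Token 1: 'so' -> NEW (unique so far: 1)
  Token 2: 'with' -> NEW (unique so far: 2)
  Token 3: 'dark' -> NEW (unique so far: 3)
  Token 4: 'woman' -> NEW (unique so far: 4)
  Token 5: 'writes' -> NEW (unique so far: 5)
  Token 6: 'river' -> NEW (unique so far: 6)
  Token 7: 'a' -> NEW (unique so far: 7)
  Token 8: 'on' -> NEW (unique so far: 8)
Unique types: ('a', 'dark', 'on', 'river', 'so', 'with', 'woman', 'writes')
Vocabulary size: 8

8


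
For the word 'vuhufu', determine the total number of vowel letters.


Scanning each character of 'vuhufu':
  Position 1: 'v' -> consonant (running count: 0)
  Position 2: 'u' -> vowel (running count: 1)
  Position 3: 'h' -> consonant (running count: 1)
  Position 4: 'u' -> vowel (running count: 2)
  Position 5: 'f' -> consonant (running count: 2)
  Position 6: 'u' -> vowel (running count: 3)
Total vowels: 3

3


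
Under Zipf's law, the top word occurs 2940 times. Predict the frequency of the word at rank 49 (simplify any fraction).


Zipf's law: freq(rank) = f1 / rank
f1 = 2940, rank = 49
freq = 2940 / 49
= 60

60


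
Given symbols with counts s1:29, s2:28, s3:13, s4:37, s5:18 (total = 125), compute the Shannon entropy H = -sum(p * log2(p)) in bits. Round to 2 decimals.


Computing entropy H = -sum(p_i * log2(p_i)):
  s1: p = 29/125 = 0.2320, -p*log2(p) = 0.4890
  s2: p = 28/125 = 0.2240, -p*log2(p) = 0.4835
  s3: p = 13/125 = 0.1040, -p*log2(p) = 0.3396
  s4: p = 37/125 = 0.2960, -p*log2(p) = 0.5199
  s5: p = 18/125 = 0.1440, -p*log2(p) = 0.4026
H = sum of terms = 2.2346
Rounded to 2 decimals: 2.23

2.23


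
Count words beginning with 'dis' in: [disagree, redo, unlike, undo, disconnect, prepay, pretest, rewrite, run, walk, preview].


Checking each word for prefix 'dis':
  'disagree' -> YES, starts with 'dis' (count: 1)
  'redo' -> no (count: 1)
  'unlike' -> no (count: 1)
  'undo' -> no (count: 1)
  'disconnect' -> YES, starts with 'dis' (count: 2)
  'prepay' -> no (count: 2)
  'pretest' -> no (count: 2)
  'rewrite' -> no (count: 2)
  'run' -> no (count: 2)
  'walk' -> no (count: 2)
  'preview' -> no (count: 2)
Total with prefix 'dis': 2

2


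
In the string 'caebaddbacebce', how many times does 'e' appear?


Scanning 'caebaddbacebce' for 'e':
  Position 2: 'e' -> MATCH (count: 1)
  Position 10: 'e' -> MATCH (count: 2)
  Position 13: 'e' -> MATCH (count: 3)
Total occurrences of 'e': 3

3


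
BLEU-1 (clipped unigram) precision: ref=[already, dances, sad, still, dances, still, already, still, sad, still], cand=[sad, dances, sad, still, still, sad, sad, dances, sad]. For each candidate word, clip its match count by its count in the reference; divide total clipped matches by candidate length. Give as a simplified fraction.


Reference word counts: {'already': 2, 'dances': 2, 'sad': 2, 'still': 4}
Checking each candidate word (with clipping):
  'sad' -> in reference (ref count 2, used 1/2) -> match (matches: 1)
  'dances' -> in reference (ref count 2, used 1/2) -> match (matches: 2)
  'sad' -> in reference (ref count 2, used 2/2) -> match (matches: 3)
  'still' -> in reference (ref count 4, used 1/4) -> match (matches: 4)
  'still' -> in reference (ref count 4, used 2/4) -> match (matches: 5)
  'sad' -> ref count 2 already used up (2/2) -> clipped, no match (matches: 5)
  'sad' -> ref count 2 already used up (2/2) -> clipped, no match (matches: 5)
  'dances' -> in reference (ref count 2, used 2/2) -> match (matches: 6)
  'sad' -> ref count 2 already used up (2/2) -> clipped, no match (matches: 6)
Clipped matches: 6, Candidate length: 9
Precision = 6/9 = 2/3

2/3


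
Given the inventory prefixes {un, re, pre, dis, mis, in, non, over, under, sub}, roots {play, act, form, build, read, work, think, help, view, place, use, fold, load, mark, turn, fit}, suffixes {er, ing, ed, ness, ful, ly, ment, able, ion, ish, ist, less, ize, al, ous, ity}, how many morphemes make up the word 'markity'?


Segmenting 'markity' against the inventory:
  'mark' -> root (morpheme 1)
  'ity' -> suffix (morpheme 2)
Total morphemes: 2

2


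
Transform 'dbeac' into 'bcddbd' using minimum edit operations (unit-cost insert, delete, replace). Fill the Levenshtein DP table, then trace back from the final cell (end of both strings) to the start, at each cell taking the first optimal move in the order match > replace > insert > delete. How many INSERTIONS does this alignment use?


Edit distance = 6. Backtracking from cell (5, 6) with preference match > replace > insert > delete,
then listing the resulting alignment 'dbeac' -> 'bcddbd' left to right:
  Step 1: insert 'b' [insertion #1]
  Step 2: replace d->c
  Step 3: replace b->d
  Step 4: replace e->d
  Step 5: replace a->b
  Step 6: replace c->d
Total insertions: 1

1


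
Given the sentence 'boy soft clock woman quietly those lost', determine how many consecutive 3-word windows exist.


Word trigrams from [7] words:
  Trigram 1: (boy soft clock)
  Trigram 2: (soft clock woman)
  Trigram 3: (clock woman quietly)
  Trigram 4: (woman quietly those)
  Trigram 5: (quietly those lost)
Total word trigrams: 7 - 2 = 5

5


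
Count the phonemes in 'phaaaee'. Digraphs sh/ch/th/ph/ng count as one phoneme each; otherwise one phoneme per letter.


Parsing 'phaaaee' greedily, digraphs first:
  'ph' -> digraph (1 consonant phoneme) (phonemes so far: 1)
  'a' -> vowel phoneme (phonemes so far: 2)
  'a' -> vowel phoneme (phonemes so far: 3)
  'a' -> vowel phoneme (phonemes so far: 4)
  'e' -> vowel phoneme (phonemes so far: 5)
  'e' -> vowel phoneme (phonemes so far: 6)
Total phonemes: 6

6


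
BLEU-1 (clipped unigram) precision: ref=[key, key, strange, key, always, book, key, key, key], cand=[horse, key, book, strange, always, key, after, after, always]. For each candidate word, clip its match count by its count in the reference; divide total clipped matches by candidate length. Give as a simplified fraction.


Reference word counts: {'always': 1, 'book': 1, 'key': 6, 'strange': 1}
Checking each candidate word (with clipping):
  'horse' -> not in reference -> no match (matches: 0)
  'key' -> in reference (ref count 6, used 1/6) -> match (matches: 1)
  'book' -> in reference (ref count 1, used 1/1) -> match (matches: 2)
  'strange' -> in reference (ref count 1, used 1/1) -> match (matches: 3)
  'always' -> in reference (ref count 1, used 1/1) -> match (matches: 4)
  'key' -> in reference (ref count 6, used 2/6) -> match (matches: 5)
  'after' -> not in reference -> no match (matches: 5)
  'after' -> not in reference -> no match (matches: 5)
  'always' -> ref count 1 already used up (1/1) -> clipped, no match (matches: 5)
Clipped matches: 5, Candidate length: 9
Precision = 5/9

5/9


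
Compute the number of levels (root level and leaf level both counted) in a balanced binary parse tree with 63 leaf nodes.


In a balanced binary tree with n leaves the deepest leaf is ceil(log2(n)) edges below the root,
so counting node levels inclusive of root and leaves gives ceil(log2(n)) + 1 levels.
log2(63) = 5.9773
ceil(5.9773) = 6
levels = 6 + 1 = 7

7


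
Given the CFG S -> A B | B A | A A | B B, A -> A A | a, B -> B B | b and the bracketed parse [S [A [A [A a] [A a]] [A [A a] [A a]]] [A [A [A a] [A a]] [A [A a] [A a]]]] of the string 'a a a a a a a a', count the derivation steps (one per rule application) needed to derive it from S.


Every bracketed nonterminal node [X ...] in the tree is produced by exactly one rule application.
Reading the tree off as a leftmost derivation:
  Step 1: S  =>  A A   (applied S -> A A)
  Step 2: A A  =>  A A A   (applied A -> A A)
  Step 3: A A A  =>  A A A A   (applied A -> A A)
  Step 4: A A A A  =>  a A A A   (applied A -> a)
  Step 5: a A A A  =>  a a A A   (applied A -> a)
  Step 6: a a A A  =>  a a A A A   (applied A -> A A)
  Step 7: a a A A A  =>  a a a A A   (applied A -> a)
  Step 8: a a a A A  =>  a a a a A   (applied A -> a)
  Step 9: a a a a A  =>  a a a a A A   (applied A -> A A)
  Step 10: a a a a A A  =>  a a a a A A A   (applied A -> A A)
  Step 11: a a a a A A A  =>  a a a a a A A   (applied A -> a)
  Step 12: a a a a a A A  =>  a a a a a a A   (applied A -> a)
  Step 13: a a a a a a A  =>  a a a a a a A A   (applied A -> A A)
  Step 14: a a a a a a A A  =>  a a a a a a a A   (applied A -> a)
  Step 15: a a a a a a a A  =>  a a a a a a a a   (applied A -> a)
Final yield: a a a a a a a a
Total rewrite steps: 15

15


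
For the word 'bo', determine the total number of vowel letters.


Scanning each character of 'bo':
  Position 1: 'b' -> consonant (running count: 0)
  Position 2: 'o' -> vowel (running count: 1)
Total vowels: 1

1


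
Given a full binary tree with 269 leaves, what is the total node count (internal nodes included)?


Leaf nodes (terminals): 269
Internal nodes = n - 1 = 269 - 1 = 268
Total = leaves + internal = 269 + 268 = 537

537


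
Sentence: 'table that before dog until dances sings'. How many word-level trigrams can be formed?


Word trigrams from [7] words:
  Trigram 1: (table that before)
  Trigram 2: (that before dog)
  Trigram 3: (before dog until)
  Trigram 4: (dog until dances)
  Trigram 5: (until dances sings)
Total word trigrams: 7 - 2 = 5

5


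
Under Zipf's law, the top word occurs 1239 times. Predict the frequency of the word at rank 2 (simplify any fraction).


Zipf's law: freq(rank) = f1 / rank
f1 = 1239, rank = 2
freq = 1239 / 2
GCD(1239, 2) = 1
Simplified: 1239/2

1239/2


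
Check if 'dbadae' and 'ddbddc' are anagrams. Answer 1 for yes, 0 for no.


Sort characters of 'dbadae': 'aabdde'
Sort characters of 'ddbddc': 'bcdddd'
Sorted forms differ -> they are NOT anagrams
Result: 0

0


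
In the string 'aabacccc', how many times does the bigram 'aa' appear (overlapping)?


Scanning 'aabacccc' for bigram 'aa':
  Position 0: 'aa' -> MATCH
  Position 1: 'ab' -> no
  Position 2: 'ba' -> no
  Position 3: 'ac' -> no
  Position 4: 'cc' -> no
  Position 5: 'cc' -> no
  Position 6: 'cc' -> no
Total matches: 1

1


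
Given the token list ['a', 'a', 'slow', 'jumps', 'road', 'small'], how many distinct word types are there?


Listing all tokens and tracking unique types:
  Token 1: 'a' -> NEW (unique so far: 1)
  Token 2: 'a' -> duplicate (unique so far: 1)
  Token 3: 'slow' -> NEW (unique so far: 2)
  Token 4: 'jumps' -> NEW (unique so far: 3)
  Token 5: 'road' -> NEW (unique so far: 4)
  Token 6: 'small' -> NEW (unique so far: 5)
Unique types: ('a', 'jumps', 'road', 'slow', 'small')
Vocabulary size: 5

5


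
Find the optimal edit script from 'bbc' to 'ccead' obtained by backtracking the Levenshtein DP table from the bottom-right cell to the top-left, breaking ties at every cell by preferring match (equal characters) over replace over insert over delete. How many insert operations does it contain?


Edit distance = 5. Backtracking from cell (3, 5) with preference match > replace > insert > delete,
then listing the resulting alignment 'bbc' -> 'ccead' left to right:
  Step 1: insert 'c' [insertion #1]
  Step 2: insert 'c' [insertion #2]
  Step 3: replace b->e
  Step 4: replace b->a
  Step 5: replace c->d
Total insertions: 2

2


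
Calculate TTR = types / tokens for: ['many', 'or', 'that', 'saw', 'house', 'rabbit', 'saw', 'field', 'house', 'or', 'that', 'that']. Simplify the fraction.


Tokens: 12
Unique types: ('field', 'house', 'many', 'or', 'rabbit', 'saw', 'that') = 7
TTR = 7/12
Already in lowest terms.

7/12


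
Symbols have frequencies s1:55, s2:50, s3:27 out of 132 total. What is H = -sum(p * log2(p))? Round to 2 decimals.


Computing entropy H = -sum(p_i * log2(p_i)):
  s1: p = 55/132 = 0.4167, -p*log2(p) = 0.5263
  s2: p = 50/132 = 0.3788, -p*log2(p) = 0.5305
  s3: p = 27/132 = 0.2045, -p*log2(p) = 0.4683
H = sum of terms = 1.5251
Rounded to 2 decimals: 1.53

1.53


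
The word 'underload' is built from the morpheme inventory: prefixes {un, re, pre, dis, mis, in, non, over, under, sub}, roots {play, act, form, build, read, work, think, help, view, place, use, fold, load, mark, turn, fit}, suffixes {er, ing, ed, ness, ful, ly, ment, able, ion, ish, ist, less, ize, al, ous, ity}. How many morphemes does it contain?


Segmenting 'underload' against the inventory:
  'under' -> prefix (morpheme 1)
  'load' -> root (morpheme 2)
Total morphemes: 2

2


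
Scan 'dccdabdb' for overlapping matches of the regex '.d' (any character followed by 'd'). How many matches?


Pattern: .d means any character followed by 'd'.
Scanning 'dccdabdb' position-by-position:
  Pos 0: window 'dc' -> no
  Pos 1: window 'cc' -> no
  Pos 2: window 'cd' -> MATCH
  Pos 3: window 'da' -> no
  Pos 4: window 'ab' -> no
  Pos 5: window 'bd' -> MATCH
  Pos 6: window 'db' -> no
  Pos 7: window 'b' -> no
Total matches: 2

2


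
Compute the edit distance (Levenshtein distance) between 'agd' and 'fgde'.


Building DP table for s1='agd' (len 3) and s2='fgde' (len 4):
       f  g  d  e
    0  1  2  3  4
  a 1  1  2  3  4
  g 2  2  1  2  3
  d 3  3  2  1  2
Edit distance = dp[3][4] = 2

2


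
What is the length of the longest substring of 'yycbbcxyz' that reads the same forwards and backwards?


Scanning 'yycbbcxyz' for palindromic substrings.
Substring at positions 2-5: 'cbbc'.
Check: reverse('cbbc') = 'cbbc' -> palindrome confirmed.
Neighbouring characters ('y' / 'x') break symmetry, so it cannot extend further.
No longer palindromic substring exists; longest length = 4

4


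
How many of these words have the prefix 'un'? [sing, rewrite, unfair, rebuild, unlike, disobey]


Checking each word for prefix 'un':
  'sing' -> no (count: 0)
  'rewrite' -> no (count: 0)
  'unfair' -> YES, starts with 'un' (count: 1)
  'rebuild' -> no (count: 1)
  'unlike' -> YES, starts with 'un' (count: 2)
  'disobey' -> no (count: 2)
Total with prefix 'un': 2

2


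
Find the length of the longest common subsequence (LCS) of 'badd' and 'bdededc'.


DP table for LCS of 'badd' and 'bdededc':
       b  d  e  d  e  d  c
    0  0  0  0  0  0  0  0
  b 0  1  1  1  1  1  1  1
  a 0  1  1  1  1  1  1  1
  d 0  1  2  2  2  2  2  2
  d 0  1  2  2  3  3  3  3
LCS: 'bdd'
LCS length = 3

3


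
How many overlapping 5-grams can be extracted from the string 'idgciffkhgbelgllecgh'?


String 'idgciffkhgbelgllecgh' has length L = 20.
Number of overlapping n-grams = L - n + 1
Substituting: 20 - 5 + 1 = 16

16


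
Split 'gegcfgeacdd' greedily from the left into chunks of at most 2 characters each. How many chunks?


'gegcfgeacdd' has 11 characters.
Chunking with max size 2:
  Chunk 1: 'ge' (positions 0-1)
  Chunk 2: 'gc' (positions 2-3)
  Chunk 3: 'fg' (positions 4-5)
  Chunk 4: 'ea' (positions 6-7)
  Chunk 5: 'cd' (positions 8-9)
  Chunk 6: 'd' (positions 10-10)
Total chunks: ceil(11 / 2) = 6

6


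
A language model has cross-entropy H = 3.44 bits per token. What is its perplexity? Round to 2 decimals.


Perplexity formula: PP = 2^H
H = 3.44
PP = 2^3.44
Decompose: 2^3.44 = 2^3 * 2^0.44
2^3 = 8, 2^0.44 ~ 1.3566043
PP ~ 8 * 1.3566043 = 10.8528344
Rounded to 2 decimals: 10.85

10.85


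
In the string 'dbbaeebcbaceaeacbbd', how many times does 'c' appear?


Scanning 'dbbaeebcbaceaeacbbd' for 'c':
  Position 7: 'c' -> MATCH (count: 1)
  Position 10: 'c' -> MATCH (count: 2)
  Position 15: 'c' -> MATCH (count: 3)
Total occurrences of 'c': 3

3


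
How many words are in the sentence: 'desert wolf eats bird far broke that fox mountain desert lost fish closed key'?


Counting words by splitting on spaces:
  Word 1: 'desert'
  Word 2: 'wolf'
  Word 3: 'eats'
  Word 4: 'bird'
  Word 5: 'far'
  Word 6: 'broke'
  Word 7: 'that'
  Word 8: 'fox'
  Word 9: 'mountain'
  Word 10: 'desert'
  Word 11: 'lost'
  Word 12: 'fish'
  Word 13: 'closed'
  Word 14: 'key'
Total words: 14

14


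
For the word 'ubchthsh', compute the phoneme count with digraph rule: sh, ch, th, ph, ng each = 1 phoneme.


Parsing 'ubchthsh' greedily, digraphs first:
  'u' -> vowel phoneme (phonemes so far: 1)
  'b' -> consonant phoneme (phonemes so far: 2)
  'ch' -> digraph (1 consonant phoneme) (phonemes so far: 3)
  'th' -> digraph (1 consonant phoneme) (phonemes so far: 4)
  'sh' -> digraph (1 consonant phoneme) (phonemes so far: 5)
Total phonemes: 5

5


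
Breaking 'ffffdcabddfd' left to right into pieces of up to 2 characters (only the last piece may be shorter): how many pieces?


'ffffdcabddfd' has 12 characters.
Chunking with max size 2:
  Chunk 1: 'ff' (positions 0-1)
  Chunk 2: 'ff' (positions 2-3)
  Chunk 3: 'dc' (positions 4-5)
  Chunk 4: 'ab' (positions 6-7)
  Chunk 5: 'dd' (positions 8-9)
  Chunk 6: 'fd' (positions 10-11)
Total chunks: ceil(12 / 2) = 6

6


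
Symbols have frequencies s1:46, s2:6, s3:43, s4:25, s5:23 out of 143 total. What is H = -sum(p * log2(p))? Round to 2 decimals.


Computing entropy H = -sum(p_i * log2(p_i)):
  s1: p = 46/143 = 0.3217, -p*log2(p) = 0.5264
  s2: p = 6/143 = 0.0420, -p*log2(p) = 0.1920
  s3: p = 43/143 = 0.3007, -p*log2(p) = 0.5213
  s4: p = 25/143 = 0.1748, -p*log2(p) = 0.4399
  s5: p = 23/143 = 0.1608, -p*log2(p) = 0.4240
H = sum of terms = 2.1036
Rounded to 2 decimals: 2.10

2.10


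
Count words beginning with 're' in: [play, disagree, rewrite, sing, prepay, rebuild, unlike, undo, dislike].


Checking each word for prefix 're':
  'play' -> no (count: 0)
  'disagree' -> no (count: 0)
  'rewrite' -> YES, starts with 're' (count: 1)
  'sing' -> no (count: 1)
  'prepay' -> no (count: 1)
  'rebuild' -> YES, starts with 're' (count: 2)
  'unlike' -> no (count: 2)
  'undo' -> no (count: 2)
  'dislike' -> no (count: 2)
Total with prefix 're': 2

2


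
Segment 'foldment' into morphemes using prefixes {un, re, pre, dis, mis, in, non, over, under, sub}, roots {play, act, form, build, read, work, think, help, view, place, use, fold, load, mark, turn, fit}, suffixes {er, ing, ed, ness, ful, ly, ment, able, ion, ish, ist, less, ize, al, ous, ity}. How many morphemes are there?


Segmenting 'foldment' against the inventory:
  'fold' -> root (morpheme 1)
  'ment' -> suffix (morpheme 2)
Total morphemes: 2

2


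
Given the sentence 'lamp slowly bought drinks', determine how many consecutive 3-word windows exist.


Word trigrams from [4] words:
  Trigram 1: (lamp slowly bought)
  Trigram 2: (slowly bought drinks)
Total word trigrams: 4 - 2 = 2

2


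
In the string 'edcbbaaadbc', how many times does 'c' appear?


Scanning 'edcbbaaadbc' for 'c':
  Position 2: 'c' -> MATCH (count: 1)
  Position 10: 'c' -> MATCH (count: 2)
Total occurrences of 'c': 2

2


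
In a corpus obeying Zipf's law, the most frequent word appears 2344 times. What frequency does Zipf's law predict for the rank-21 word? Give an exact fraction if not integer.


Zipf's law: freq(rank) = f1 / rank
f1 = 2344, rank = 21
freq = 2344 / 21
GCD(2344, 21) = 1
Simplified: 2344/21

2344/21


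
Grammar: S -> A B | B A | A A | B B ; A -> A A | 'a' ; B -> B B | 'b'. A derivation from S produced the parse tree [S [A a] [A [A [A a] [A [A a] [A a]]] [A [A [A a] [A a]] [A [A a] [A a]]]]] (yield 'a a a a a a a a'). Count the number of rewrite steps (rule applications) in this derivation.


Every bracketed nonterminal node [X ...] in the tree is produced by exactly one rule application.
Reading the tree off as a leftmost derivation:
  Step 1: S  =>  A A   (applied S -> A A)
  Step 2: A A  =>  a A   (applied A -> a)
  Step 3: a A  =>  a A A   (applied A -> A A)
  Step 4: a A A  =>  a A A A   (applied A -> A A)
  Step 5: a A A A  =>  a a A A   (applied A -> a)
  Step 6: a a A A  =>  a a A A A   (applied A -> A A)
  Step 7: a a A A A  =>  a a a A A   (applied A -> a)
  Step 8: a a a A A  =>  a a a a A   (applied A -> a)
  Step 9: a a a a A  =>  a a a a A A   (applied A -> A A)
  Step 10: a a a a A A  =>  a a a a A A A   (applied A -> A A)
  Step 11: a a a a A A A  =>  a a a a a A A   (applied A -> a)
  Step 12: a a a a a A A  =>  a a a a a a A   (applied A -> a)
  Step 13: a a a a a a A  =>  a a a a a a A A   (applied A -> A A)
  Step 14: a a a a a a A A  =>  a a a a a a a A   (applied A -> a)
  Step 15: a a a a a a a A  =>  a a a a a a a a   (applied A -> a)
Final yield: a a a a a a a a
Total rewrite steps: 15

15


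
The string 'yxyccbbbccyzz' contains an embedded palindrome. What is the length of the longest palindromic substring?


Scanning 'yxyccbbbccyzz' for palindromic substrings.
Substring at positions 2-10: 'yccbbbccy'.
Check: reverse('yccbbbccy') = 'yccbbbccy' -> palindrome confirmed.
Neighbouring characters ('x' / 'z') break symmetry, so it cannot extend further.
No longer palindromic substring exists; longest length = 9

9


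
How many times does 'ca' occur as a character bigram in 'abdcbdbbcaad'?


Scanning 'abdcbdbbcaad' for bigram 'ca':
  Position 0: 'ab' -> no
  Position 1: 'bd' -> no
  Position 2: 'dc' -> no
  Position 3: 'cb' -> no
  Position 4: 'bd' -> no
  Position 5: 'db' -> no
  Position 6: 'bb' -> no
  Position 7: 'bc' -> no
  Position 8: 'ca' -> MATCH
  Position 9: 'aa' -> no
  Position 10: 'ad' -> no
Total matches: 1

1


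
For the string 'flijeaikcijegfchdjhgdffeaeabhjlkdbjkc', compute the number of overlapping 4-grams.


String 'flijeaikcijegfchdjhgdffeaeabhjlkdbjkc' has length L = 37.
Number of overlapping n-grams = L - n + 1
Substituting: 37 - 4 + 1 = 34

34


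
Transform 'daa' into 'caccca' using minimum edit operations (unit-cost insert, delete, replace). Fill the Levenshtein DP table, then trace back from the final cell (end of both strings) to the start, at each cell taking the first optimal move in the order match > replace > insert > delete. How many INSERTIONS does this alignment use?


Edit distance = 4. Backtracking from cell (3, 6) with preference match > replace > insert > delete,
then listing the resulting alignment 'daa' -> 'caccca' left to right:
  Step 1: replace d->c
  Step 2: keep 'a'
  Step 3: insert 'c' [insertion #1]
  Step 4: insert 'c' [insertion #2]
  Step 5: insert 'c' [insertion #3]
  Step 6: keep 'a'
Total insertions: 3

3


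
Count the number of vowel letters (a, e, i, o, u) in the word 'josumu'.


Scanning each character of 'josumu':
  Position 1: 'j' -> consonant (running count: 0)
  Position 2: 'o' -> vowel (running count: 1)
  Position 3: 's' -> consonant (running count: 1)
  Position 4: 'u' -> vowel (running count: 2)
  Position 5: 'm' -> consonant (running count: 2)
  Position 6: 'u' -> vowel (running count: 3)
Total vowels: 3

3


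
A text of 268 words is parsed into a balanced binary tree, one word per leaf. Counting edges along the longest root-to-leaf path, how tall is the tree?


In a balanced binary tree with n leaves the deepest leaf is ceil(log2(n)) edges below the root.
log2(268) = 8.0661
ceil(8.0661) = 9
height (edges) = 9

9


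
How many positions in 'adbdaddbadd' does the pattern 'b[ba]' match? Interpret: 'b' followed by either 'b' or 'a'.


Pattern: b[ba] means 'b' followed by either 'b' or 'a'.
Scanning 'adbdaddbadd' position-by-position:
  Pos 0: window 'ad' -> no
  Pos 1: window 'db' -> no
  Pos 2: window 'bd' -> no
  Pos 3: window 'da' -> no
  Pos 4: window 'ad' -> no
  Pos 5: window 'dd' -> no
  Pos 6: window 'db' -> no
  Pos 7: window 'ba' -> MATCH
  Pos 8: window 'ad' -> no
  Pos 9: window 'dd' -> no
  Pos 10: window 'd' -> no
Total matches: 1

1


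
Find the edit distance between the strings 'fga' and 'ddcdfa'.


Building DP table for s1='fga' (len 3) and s2='ddcdfa' (len 6):
       d  d  c  d  f  a
    0  1  2  3  4  5  6
  f 1  1  2  3  4  4  5
  g 2  2  2  3  4  5  5
  a 3  3  3  3  4  5  5
Edit distance = dp[3][6] = 5

5


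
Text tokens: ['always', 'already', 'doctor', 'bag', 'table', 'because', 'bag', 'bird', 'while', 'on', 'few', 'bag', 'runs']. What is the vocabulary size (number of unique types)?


Listing all tokens and tracking unique types:
  Token 1: 'always' -> NEW (unique so far: 1)
  Token 2: 'already' -> NEW (unique so far: 2)
  Token 3: 'doctor' -> NEW (unique so far: 3)
  Token 4: 'bag' -> NEW (unique so far: 4)
  Token 5: 'table' -> NEW (unique so far: 5)
  Token 6: 'because' -> NEW (unique so far: 6)
  Token 7: 'bag' -> duplicate (unique so far: 6)
  Token 8: 'bird' -> NEW (unique so far: 7)
  Token 9: 'while' -> NEW (unique so far: 8)
  Token 10: 'on' -> NEW (unique so far: 9)
  Token 11: 'few' -> NEW (unique so far: 10)
  Token 12: 'bag' -> duplicate (unique so far: 10)
  Token 13: 'runs' -> NEW (unique so far: 11)
Unique types: ('already', 'always', 'bag', 'because', 'bird', 'doctor', 'few', 'on', 'runs', 'table', 'while')
Vocabulary size: 11

11


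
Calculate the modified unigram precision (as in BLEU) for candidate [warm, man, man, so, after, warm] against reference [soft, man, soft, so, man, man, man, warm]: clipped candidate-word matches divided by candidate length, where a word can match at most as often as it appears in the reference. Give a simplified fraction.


Reference word counts: {'man': 4, 'so': 1, 'soft': 2, 'warm': 1}
Checking each candidate word (with clipping):
  'warm' -> in reference (ref count 1, used 1/1) -> match (matches: 1)
  'man' -> in reference (ref count 4, used 1/4) -> match (matches: 2)
  'man' -> in reference (ref count 4, used 2/4) -> match (matches: 3)
  'so' -> in reference (ref count 1, used 1/1) -> match (matches: 4)
  'after' -> not in reference -> no match (matches: 4)
  'warm' -> ref count 1 already used up (1/1) -> clipped, no match (matches: 4)
Clipped matches: 4, Candidate length: 6
Precision = 4/6 = 2/3

2/3


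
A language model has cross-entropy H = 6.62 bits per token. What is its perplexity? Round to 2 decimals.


Perplexity formula: PP = 2^H
H = 6.62
PP = 2^6.62
Decompose: 2^6.62 = 2^6 * 2^0.62
2^6 = 64, 2^0.62 ~ 1.5368752
PP ~ 64 * 1.5368752 = 98.3600128
Rounded to 2 decimals: 98.36

98.36


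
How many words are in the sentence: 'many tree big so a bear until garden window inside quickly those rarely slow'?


Counting words by splitting on spaces:
  Word 1: 'many'
  Word 2: 'tree'
  Word 3: 'big'
  Word 4: 'so'
  Word 5: 'a'
  Word 6: 'bear'
  Word 7: 'until'
  Word 8: 'garden'
  Word 9: 'window'
  Word 10: 'inside'
  Word 11: 'quickly'
  Word 12: 'those'
  Word 13: 'rarely'
  Word 14: 'slow'
Total words: 14

14


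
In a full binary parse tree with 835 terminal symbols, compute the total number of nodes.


Leaf nodes (terminals): 835
Internal nodes = n - 1 = 835 - 1 = 834
Total = leaves + internal = 835 + 834 = 1669

1669


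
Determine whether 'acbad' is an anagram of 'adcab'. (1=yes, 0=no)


Sort characters of 'acbad': 'aabcd'
Sort characters of 'adcab': 'aabcd'
Sorted forms match -> they ARE anagrams
Result: 1

1


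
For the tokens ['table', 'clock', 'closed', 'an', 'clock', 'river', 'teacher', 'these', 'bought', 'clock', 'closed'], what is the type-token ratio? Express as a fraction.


Tokens: 11
Unique types: ('an', 'bought', 'clock', 'closed', 'river', 'table', 'teacher', 'these') = 8
TTR = 8/11
Already in lowest terms.

8/11


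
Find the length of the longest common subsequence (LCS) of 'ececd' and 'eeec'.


DP table for LCS of 'ececd' and 'eeec':
       e  e  e  c
    0  0  0  0  0
  e 0  1  1  1  1
  c 0  1  1  1  2
  e 0  1  2  2  2
  c 0  1  2  2  3
  d 0  1  2  2  3
LCS: 'eec'
LCS length = 3

3


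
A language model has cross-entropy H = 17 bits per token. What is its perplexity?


Perplexity formula: PP = 2^H
H = 17
PP = 2^17
PP = 2^17 = 131072

131072


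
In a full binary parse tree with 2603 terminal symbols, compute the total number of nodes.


Leaf nodes (terminals): 2603
Internal nodes = n - 1 = 2603 - 1 = 2602
Total = leaves + internal = 2603 + 2602 = 5205

5205


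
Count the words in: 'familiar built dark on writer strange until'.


Counting words by splitting on spaces:
  Word 1: 'familiar'
  Word 2: 'built'
  Word 3: 'dark'
  Word 4: 'on'
  Word 5: 'writer'
  Word 6: 'strange'
  Word 7: 'until'
Total words: 7

7


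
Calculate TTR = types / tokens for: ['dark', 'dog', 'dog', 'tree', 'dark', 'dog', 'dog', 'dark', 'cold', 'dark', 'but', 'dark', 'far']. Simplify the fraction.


Tokens: 13
Unique types: ('but', 'cold', 'dark', 'dog', 'far', 'tree') = 6
TTR = 6/13
Already in lowest terms.

6/13


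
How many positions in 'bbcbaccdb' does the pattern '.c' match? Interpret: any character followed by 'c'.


Pattern: .c means any character followed by 'c'.
Scanning 'bbcbaccdb' position-by-position:
  Pos 0: window 'bb' -> no
  Pos 1: window 'bc' -> MATCH
  Pos 2: window 'cb' -> no
  Pos 3: window 'ba' -> no
  Pos 4: window 'ac' -> MATCH
  Pos 5: window 'cc' -> MATCH
  Pos 6: window 'cd' -> no
  Pos 7: window 'db' -> no
  Pos 8: window 'b' -> no
Total matches: 3

3


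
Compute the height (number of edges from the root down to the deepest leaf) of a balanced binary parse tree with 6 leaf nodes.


In a balanced binary tree with n leaves the deepest leaf is ceil(log2(n)) edges below the root.
log2(6) = 2.5850
ceil(2.5850) = 3
height (edges) = 3

3


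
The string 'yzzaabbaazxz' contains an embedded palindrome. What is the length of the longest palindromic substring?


Scanning 'yzzaabbaazxz' for palindromic substrings.
Substring at positions 2-9: 'zaabbaaz'.
Check: reverse('zaabbaaz') = 'zaabbaaz' -> palindrome confirmed.
Neighbouring characters ('z' / 'x') break symmetry, so it cannot extend further.
No longer palindromic substring exists; longest length = 8

8


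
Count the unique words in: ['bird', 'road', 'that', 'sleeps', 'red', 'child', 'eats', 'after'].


Listing all tokens and tracking unique types:
  Token 1: 'bird' -> NEW (unique so far: 1)
  Token 2: 'road' -> NEW (unique so far: 2)
  Token 3: 'that' -> NEW (unique so far: 3)
  Token 4: 'sleeps' -> NEW (unique so far: 4)
  Token 5: 'red' -> NEW (unique so far: 5)
  Token 6: 'child' -> NEW (unique so far: 6)
  Token 7: 'eats' -> NEW (unique so far: 7)
  Token 8: 'after' -> NEW (unique so far: 8)
Unique types: ('after', 'bird', 'child', 'eats', 'red', 'road', 'sleeps', 'that')
Vocabulary size: 8

8


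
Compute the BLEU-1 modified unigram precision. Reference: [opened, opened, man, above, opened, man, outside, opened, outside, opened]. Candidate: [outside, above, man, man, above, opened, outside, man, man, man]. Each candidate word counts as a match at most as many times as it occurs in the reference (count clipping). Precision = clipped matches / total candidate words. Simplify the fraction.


Reference word counts: {'above': 1, 'man': 2, 'opened': 5, 'outside': 2}
Checking each candidate word (with clipping):
  'outside' -> in reference (ref count 2, used 1/2) -> match (matches: 1)
  'above' -> in reference (ref count 1, used 1/1) -> match (matches: 2)
  'man' -> in reference (ref count 2, used 1/2) -> match (matches: 3)
  'man' -> in reference (ref count 2, used 2/2) -> match (matches: 4)
  'above' -> ref count 1 already used up (1/1) -> clipped, no match (matches: 4)
  'opened' -> in reference (ref count 5, used 1/5) -> match (matches: 5)
  'outside' -> in reference (ref count 2, used 2/2) -> match (matches: 6)
  'man' -> ref count 2 already used up (2/2) -> clipped, no match (matches: 6)
  'man' -> ref count 2 already used up (2/2) -> clipped, no match (matches: 6)
  'man' -> ref count 2 already used up (2/2) -> clipped, no match (matches: 6)
Clipped matches: 6, Candidate length: 10
Precision = 6/10 = 3/5

3/5


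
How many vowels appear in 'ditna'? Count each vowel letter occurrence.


Scanning each character of 'ditna':
  Position 1: 'd' -> consonant (running count: 0)
  Position 2: 'i' -> vowel (running count: 1)
  Position 3: 't' -> consonant (running count: 1)
  Position 4: 'n' -> consonant (running count: 1)
  Position 5: 'a' -> vowel (running count: 2)
Total vowels: 2

2


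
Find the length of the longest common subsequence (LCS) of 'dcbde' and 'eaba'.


DP table for LCS of 'dcbde' and 'eaba':
       e  a  b  a
    0  0  0  0  0
  d 0  0  0  0  0
  c 0  0  0  0  0
  b 0  0  0  1  1
  d 0  0  0  1  1
  e 0  1  1  1  1
LCS: 'b'
LCS length = 1

1


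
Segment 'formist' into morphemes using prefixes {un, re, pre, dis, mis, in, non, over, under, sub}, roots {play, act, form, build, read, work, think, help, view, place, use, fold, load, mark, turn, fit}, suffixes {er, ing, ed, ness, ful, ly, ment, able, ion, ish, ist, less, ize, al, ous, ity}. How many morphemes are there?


Segmenting 'formist' against the inventory:
  'form' -> root (morpheme 1)
  'ist' -> suffix (morpheme 2)
Total morphemes: 2

2


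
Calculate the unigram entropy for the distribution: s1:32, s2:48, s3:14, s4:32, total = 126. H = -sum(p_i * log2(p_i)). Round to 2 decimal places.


Computing entropy H = -sum(p_i * log2(p_i)):
  s1: p = 32/126 = 0.2540, -p*log2(p) = 0.5022
  s2: p = 48/126 = 0.3810, -p*log2(p) = 0.5304
  s3: p = 14/126 = 0.1111, -p*log2(p) = 0.3522
  s4: p = 32/126 = 0.2540, -p*log2(p) = 0.5022
H = sum of terms = 1.8870
Rounded to 2 decimals: 1.89

1.89


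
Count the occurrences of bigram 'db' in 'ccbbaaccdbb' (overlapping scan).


Scanning 'ccbbaaccdbb' for bigram 'db':
  Position 0: 'cc' -> no
  Position 1: 'cb' -> no
  Position 2: 'bb' -> no
  Position 3: 'ba' -> no
  Position 4: 'aa' -> no
  Position 5: 'ac' -> no
  Position 6: 'cc' -> no
  Position 7: 'cd' -> no
  Position 8: 'db' -> MATCH
  Position 9: 'bb' -> no
Total matches: 1

1


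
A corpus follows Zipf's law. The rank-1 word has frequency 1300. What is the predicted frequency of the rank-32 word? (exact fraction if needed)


Zipf's law: freq(rank) = f1 / rank
f1 = 1300, rank = 32
freq = 1300 / 32
GCD(1300, 32) = 4
Simplified: 325/8

325/8


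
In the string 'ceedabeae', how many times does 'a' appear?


Scanning 'ceedabeae' for 'a':
  Position 4: 'a' -> MATCH (count: 1)
  Position 7: 'a' -> MATCH (count: 2)
Total occurrences of 'a': 2

2


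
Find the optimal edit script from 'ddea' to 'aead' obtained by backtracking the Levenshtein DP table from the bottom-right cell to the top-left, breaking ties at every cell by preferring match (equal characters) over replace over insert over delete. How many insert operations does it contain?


Edit distance = 3. Backtracking from cell (4, 4) with preference match > replace > insert > delete,
then listing the resulting alignment 'ddea' -> 'aead' left to right:
  Step 1: delete 'd'
  Step 2: replace d->a
  Step 3: keep 'e'
  Step 4: keep 'a'
  Step 5: insert 'd' [insertion #1]
Total insertions: 1

1


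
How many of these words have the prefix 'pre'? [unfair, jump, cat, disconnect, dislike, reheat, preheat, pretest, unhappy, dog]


Checking each word for prefix 'pre':
  'unfair' -> no (count: 0)
  'jump' -> no (count: 0)
  'cat' -> no (count: 0)
  'disconnect' -> no (count: 0)
  'dislike' -> no (count: 0)
  'reheat' -> no (count: 0)
  'preheat' -> YES, starts with 'pre' (count: 1)
  'pretest' -> YES, starts with 'pre' (count: 2)
  'unhappy' -> no (count: 2)
  'dog' -> no (count: 2)
Total with prefix 'pre': 2

2
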